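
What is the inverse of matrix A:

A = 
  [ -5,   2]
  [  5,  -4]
det(A) = (-5)(-4) - (2)(5) = 10
For a 2×2 matrix, A⁻¹ = (1/det(A)) · [[d, -b], [-c, a]]
    = (1/10) · [[-4, -2], [-5, -5]]

A⁻¹ = 
  [-2/5, -1/5]
  [-1/2, -1/2]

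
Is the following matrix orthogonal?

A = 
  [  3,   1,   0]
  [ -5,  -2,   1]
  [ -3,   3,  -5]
No

AᵀA = 
  [ 43,   4,  10]
  [  4,  14, -17]
  [ 10, -17,  26]
≠ I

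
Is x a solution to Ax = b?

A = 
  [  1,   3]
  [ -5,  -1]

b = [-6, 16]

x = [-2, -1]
No

Ax = [-5, 11] ≠ b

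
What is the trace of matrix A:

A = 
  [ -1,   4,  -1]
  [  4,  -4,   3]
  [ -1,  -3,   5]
0

tr(A) = -1 + -4 + 5 = 0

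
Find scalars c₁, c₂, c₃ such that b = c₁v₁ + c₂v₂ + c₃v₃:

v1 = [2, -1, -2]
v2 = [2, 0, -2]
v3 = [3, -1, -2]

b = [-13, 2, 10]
c1 = 1, c2 = -3, c3 = -3

b = 1·v1 + -3·v2 + -3·v3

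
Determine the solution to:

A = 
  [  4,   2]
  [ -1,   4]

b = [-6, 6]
Row reduce the augmented matrix [A|b]:
R2 → R2 + (1/4)·R1
REF = 
  [  4,   2,  -6]
  [  0, 9/2, 9/2]

Back-substitution:
x₂ = (9/2) / (9/2) = 1
x₁ = (-6 - (2)(1)) / 4 = -2

x = [-2, 1]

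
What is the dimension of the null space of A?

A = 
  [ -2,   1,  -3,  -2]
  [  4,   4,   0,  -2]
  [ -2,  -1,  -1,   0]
nullity(A) = 2

Row reduce:
R2 → R2 + (2)·R1
R3 → R3 - (1)·R1
R3 → R3 + (1/3)·R2
REF = 
  [ -2,   1,  -3,  -2]
  [  0,   6,  -6,  -6]
  [  0,   0,   0,   0]
Pivot columns: 1, 2 → 2 pivots.
rank(A) = 2, so nullity(A) = 4 - 2 = 2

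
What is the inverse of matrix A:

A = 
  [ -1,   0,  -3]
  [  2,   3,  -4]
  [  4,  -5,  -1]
det(A) = (-1)·((3)(-1) - (-4)(-5)) - (0)·((2)(-1) - (-4)(4)) + (-3)·((2)(-5) - (3)(4))
  = (-1)(-23) - (0)(14) + (-3)(-22)
  = 89
det(A) = 89 ≠ 0, so A is invertible.

Cofactors Cᵢⱼ = (-1)ⁱ⁺ʲ·Mᵢⱼ:
C = 
  [-23, -14, -22]
  [ 15,  13,  -5]
  [  9, -10,  -3]

adj(A) = Cᵀ:
adj(A) = 
  [-23,  15,   9]
  [-14,  13, -10]
  [-22,  -5,  -3]

A⁻¹ = (1/89) · adj(A):
A⁻¹ = 
  [-23/89,  15/89,   9/89]
  [-14/89,  13/89, -10/89]
  [-22/89,  -5/89,  -3/89]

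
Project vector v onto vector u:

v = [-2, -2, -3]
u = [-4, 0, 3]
v·u = (-2)(-4) + (-2)(0) + (-3)(3) = -1
u·u = (-4)² + (0)² + (3)² = 25
proj_u(v) = (v·u / u·u) × u = (-1/25) × u

proj_u(v) = [4/25, 0, -3/25]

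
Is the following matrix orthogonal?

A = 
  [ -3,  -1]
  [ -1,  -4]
No

AᵀA = 
  [ 10,   7]
  [  7,  17]
≠ I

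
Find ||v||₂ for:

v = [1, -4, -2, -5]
6.782

||v||₂ = √((1)² + (-4)² + (-2)² + (-5)²) = √46 = 6.782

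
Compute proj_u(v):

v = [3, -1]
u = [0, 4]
v·u = (3)(0) + (-1)(4) = -4
u·u = (0)² + (4)² = 16
proj_u(v) = (v·u / u·u) × u = (-4/16) × u = (-1/4) × u

proj_u(v) = [0, -1]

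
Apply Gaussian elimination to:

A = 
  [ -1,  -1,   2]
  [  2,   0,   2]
Row operations:
R2 → R2 + (2)·R1

Resulting echelon form:
REF = 
  [ -1,  -1,   2]
  [  0,  -2,   6]

Rank = 2 (number of non-zero pivot rows).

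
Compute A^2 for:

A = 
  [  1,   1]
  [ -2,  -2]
A² = A·A:
A²[1,1] = (1)(1) + (1)(-2) = -1
A²[1,2] = (1)(1) + (1)(-2) = -1
A²[2,1] = (-2)(1) + (-2)(-2) = 2
A²[2,2] = (-2)(1) + (-2)(-2) = 2
A² = 
  [ -1,  -1]
  [  2,   2]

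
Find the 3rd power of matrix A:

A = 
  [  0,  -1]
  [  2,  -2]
A^3 = 
  [  4,  -2]
  [  4,   0]

A² = A·A:
A²[1,1] = (0)(0) + (-1)(2) = -2
A²[1,2] = (0)(-1) + (-1)(-2) = 2
A²[2,1] = (2)(0) + (-2)(2) = -4
A²[2,2] = (2)(-1) + (-2)(-2) = 2
A² = 
  [ -2,   2]
  [ -4,   2]

A^3 = A^2·A:
A^3[1,1] = (-2)(0) + (2)(2) = 4
A^3[1,2] = (-2)(-1) + (2)(-2) = -2
A^3[2,1] = (-4)(0) + (2)(2) = 4
A^3[2,2] = (-4)(-1) + (2)(-2) = 0
A^3 = 
  [  4,  -2]
  [  4,   0]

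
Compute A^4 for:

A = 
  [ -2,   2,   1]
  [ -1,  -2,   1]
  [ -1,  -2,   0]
A² = A·A:
A²[1,1] = (-2)(-2) + (2)(-1) + (1)(-1) = 1
A²[1,2] = (-2)(2) + (2)(-2) + (1)(-2) = -10
A²[1,3] = (-2)(1) + (2)(1) + (1)(0) = 0
A²[2,1] = (-1)(-2) + (-2)(-1) + (1)(-1) = 3
A²[2,2] = (-1)(2) + (-2)(-2) + (1)(-2) = 0
A²[2,3] = (-1)(1) + (-2)(1) + (1)(0) = -3
A²[3,1] = (-1)(-2) + (-2)(-1) + (0)(-1) = 4
A²[3,2] = (-1)(2) + (-2)(-2) + (0)(-2) = 2
A²[3,3] = (-1)(1) + (-2)(1) + (0)(0) = -3
A² = 
  [  1, -10,   0]
  [  3,   0,  -3]
  [  4,   2,  -3]

A^3 = A^2·A:
A^3[1,1] = (1)(-2) + (-10)(-1) + (0)(-1) = 8
A^3[1,2] = (1)(2) + (-10)(-2) + (0)(-2) = 22
A^3[1,3] = (1)(1) + (-10)(1) + (0)(0) = -9
A^3[2,1] = (3)(-2) + (0)(-1) + (-3)(-1) = -3
A^3[2,2] = (3)(2) + (0)(-2) + (-3)(-2) = 12
A^3[2,3] = (3)(1) + (0)(1) + (-3)(0) = 3
A^3[3,1] = (4)(-2) + (2)(-1) + (-3)(-1) = -7
A^3[3,2] = (4)(2) + (2)(-2) + (-3)(-2) = 10
A^3[3,3] = (4)(1) + (2)(1) + (-3)(0) = 6
A^3 = 
  [  8,  22,  -9]
  [ -3,  12,   3]
  [ -7,  10,   6]

A^4 = A^3·A:
A^4[1,1] = (8)(-2) + (22)(-1) + (-9)(-1) = -29
A^4[1,2] = (8)(2) + (22)(-2) + (-9)(-2) = -10
A^4[1,3] = (8)(1) + (22)(1) + (-9)(0) = 30
A^4[2,1] = (-3)(-2) + (12)(-1) + (3)(-1) = -9
A^4[2,2] = (-3)(2) + (12)(-2) + (3)(-2) = -36
A^4[2,3] = (-3)(1) + (12)(1) + (3)(0) = 9
A^4[3,1] = (-7)(-2) + (10)(-1) + (6)(-1) = -2
A^4[3,2] = (-7)(2) + (10)(-2) + (6)(-2) = -46
A^4[3,3] = (-7)(1) + (10)(1) + (6)(0) = 3
A^4 = 
  [-29, -10,  30]
  [ -9, -36,   9]
  [ -2, -46,   3]

Therefore
A^4 = 
  [-29, -10,  30]
  [ -9, -36,   9]
  [ -2, -46,   3]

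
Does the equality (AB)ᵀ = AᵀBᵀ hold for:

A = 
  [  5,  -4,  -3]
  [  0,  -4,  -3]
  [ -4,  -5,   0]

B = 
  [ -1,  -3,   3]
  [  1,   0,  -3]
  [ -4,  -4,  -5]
No

(AB)ᵀ = 
  [  3,   8,  -1]
  [ -3,  12,  12]
  [ 42,  27,   3]

AᵀBᵀ = 
  [-17,  17,   0]
  [  1,  11,  57]
  [ 12,  -3,  24]

The two matrices differ, so (AB)ᵀ ≠ AᵀBᵀ in general. The correct identity is (AB)ᵀ = BᵀAᵀ.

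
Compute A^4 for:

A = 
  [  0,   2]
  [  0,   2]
A² = A·A:
A²[1,1] = (0)(0) + (2)(0) = 0
A²[1,2] = (0)(2) + (2)(2) = 4
A²[2,1] = (0)(0) + (2)(0) = 0
A²[2,2] = (0)(2) + (2)(2) = 4
A² = 
  [  0,   4]
  [  0,   4]

A^3 = A^2·A:
A^3[1,1] = (0)(0) + (4)(0) = 0
A^3[1,2] = (0)(2) + (4)(2) = 8
A^3[2,1] = (0)(0) + (4)(0) = 0
A^3[2,2] = (0)(2) + (4)(2) = 8
A^3 = 
  [  0,   8]
  [  0,   8]

A^4 = A^3·A:
A^4[1,1] = (0)(0) + (8)(0) = 0
A^4[1,2] = (0)(2) + (8)(2) = 16
A^4[2,1] = (0)(0) + (8)(0) = 0
A^4[2,2] = (0)(2) + (8)(2) = 16
A^4 = 
  [  0,  16]
  [  0,  16]

Therefore
A^4 = 
  [  0,  16]
  [  0,  16]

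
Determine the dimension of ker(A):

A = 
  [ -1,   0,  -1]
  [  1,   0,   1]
nullity(A) = 2

Row reduce:
R2 → R2 + (1)·R1
REF = 
  [ -1,   0,  -1]
  [  0,   0,   0]
Pivot columns: 1 → 1 pivot.
rank(A) = 1, so nullity(A) = 3 - 1 = 2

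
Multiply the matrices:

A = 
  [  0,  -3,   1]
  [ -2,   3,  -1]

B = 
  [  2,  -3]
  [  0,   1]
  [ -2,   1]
AB = 
  [ -2,  -2]
  [ -2,   8]

A is 2×3 and B is 3×2, so AB is 2×2. Each entry is (row of A)·(column of B):
AB[1,1] = (0)(2) + (-3)(0) + (1)(-2) = -2
AB[1,2] = (0)(-3) + (-3)(1) + (1)(1) = -2
AB[2,1] = (-2)(2) + (3)(0) + (-1)(-2) = -2
AB[2,2] = (-2)(-3) + (3)(1) + (-1)(1) = 8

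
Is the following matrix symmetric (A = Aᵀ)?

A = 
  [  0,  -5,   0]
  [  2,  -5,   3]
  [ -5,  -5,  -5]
No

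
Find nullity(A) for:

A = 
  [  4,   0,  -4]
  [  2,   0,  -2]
nullity(A) = 2

Row reduce:
R2 → R2 - (1/2)·R1
REF = 
  [  4,   0,  -4]
  [  0,   0,   0]
Pivot columns: 1 → 1 pivot.
rank(A) = 1, so nullity(A) = 3 - 1 = 2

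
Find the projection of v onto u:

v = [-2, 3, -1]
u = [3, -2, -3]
v·u = (-2)(3) + (3)(-2) + (-1)(-3) = -9
u·u = (3)² + (-2)² + (-3)² = 22
proj_u(v) = (v·u / u·u) × u = (-9/22) × u

proj_u(v) = [-27/22, 9/11, 27/22]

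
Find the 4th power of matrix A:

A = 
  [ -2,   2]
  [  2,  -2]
A^4 = 
  [128, -128]
  [-128, 128]

A² = A·A:
A²[1,1] = (-2)(-2) + (2)(2) = 8
A²[1,2] = (-2)(2) + (2)(-2) = -8
A²[2,1] = (2)(-2) + (-2)(2) = -8
A²[2,2] = (2)(2) + (-2)(-2) = 8
A² = 
  [  8,  -8]
  [ -8,   8]

A^3 = A^2·A:
A^3[1,1] = (8)(-2) + (-8)(2) = -32
A^3[1,2] = (8)(2) + (-8)(-2) = 32
A^3[2,1] = (-8)(-2) + (8)(2) = 32
A^3[2,2] = (-8)(2) + (8)(-2) = -32
A^3 = 
  [-32,  32]
  [ 32, -32]

A^4 = A^3·A:
A^4[1,1] = (-32)(-2) + (32)(2) = 128
A^4[1,2] = (-32)(2) + (32)(-2) = -128
A^4[2,1] = (32)(-2) + (-32)(2) = -128
A^4[2,2] = (32)(2) + (-32)(-2) = 128
A^4 = 
  [128, -128]
  [-128, 128]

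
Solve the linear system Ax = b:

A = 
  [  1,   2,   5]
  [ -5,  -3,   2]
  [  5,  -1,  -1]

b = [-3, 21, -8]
x = [-2, -3, 1]

Row reduce the augmented matrix [A|b]:
R2 → R2 + (5)·R1
R3 → R3 - (5)·R1
R3 → R3 + (11/7)·R2
REF = 
  [    1,     2,     5,    -3]
  [    0,     7,    27,     6]
  [    0,     0, 115/7, 115/7]

Back-substitution:
x₃ = (115/7) / (115/7) = 1
x₂ = (6 - (27)(1)) / 7 = -3
x₁ = (-3 - (2)(-3) - (5)(1)) / 1 = -2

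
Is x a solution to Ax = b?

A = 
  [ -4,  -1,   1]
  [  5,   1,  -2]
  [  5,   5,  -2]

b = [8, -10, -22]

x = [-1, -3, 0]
No

Ax = [7, -8, -20] ≠ b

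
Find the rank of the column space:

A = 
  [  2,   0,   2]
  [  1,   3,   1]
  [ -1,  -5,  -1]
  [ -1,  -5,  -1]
Row reduce:
R2 → R2 - (1/2)·R1
R3 → R3 + (1/2)·R1
R4 → R4 + (1/2)·R1
R3 → R3 + (5/3)·R2
R4 → R4 + (5/3)·R2
REF = 
  [  2,   0,   2]
  [  0,   3,   0]
  [  0,   0,   0]
  [  0,   0,   0]
Pivot columns: 1, 2 → 2 pivots.
dim(Col(A)) = number of pivot columns = 2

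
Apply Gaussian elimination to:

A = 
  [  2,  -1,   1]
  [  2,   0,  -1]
Row operations:
R2 → R2 - (1)·R1

Resulting echelon form:
REF = 
  [  2,  -1,   1]
  [  0,   1,  -2]

Rank = 2 (number of non-zero pivot rows).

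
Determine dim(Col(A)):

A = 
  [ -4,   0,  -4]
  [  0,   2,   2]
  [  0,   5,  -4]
Row reduce:
R3 → R3 - (5/2)·R2
REF = 
  [ -4,   0,  -4]
  [  0,   2,   2]
  [  0,   0,  -9]
Pivot columns: 1, 2, 3 → 3 pivots.
dim(Col(A)) = number of pivot columns = 3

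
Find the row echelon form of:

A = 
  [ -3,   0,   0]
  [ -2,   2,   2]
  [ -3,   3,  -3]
Row operations:
R2 → R2 - (2/3)·R1
R3 → R3 - (1)·R1
R3 → R3 - (3/2)·R2

Resulting echelon form:
REF = 
  [ -3,   0,   0]
  [  0,   2,   2]
  [  0,   0,  -6]

Rank = 3 (number of non-zero pivot rows).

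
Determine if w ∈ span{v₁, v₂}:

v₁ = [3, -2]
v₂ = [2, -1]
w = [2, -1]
Yes

Form the augmented matrix and row-reduce:
[v₁|v₂|w] = 
  [  3,   2,   2]
  [ -2,  -1,  -1]
R2 → R2 + (2/3)·R1
REF = 
  [  3,   2,   2]
  [  0, 1/3, 1/3]

No row of the form [0 0 | nonzero], so the system is consistent. Back-substitution gives c₁ = 0, c₂ = 1: w = (0)·v₁ + (1)·v₂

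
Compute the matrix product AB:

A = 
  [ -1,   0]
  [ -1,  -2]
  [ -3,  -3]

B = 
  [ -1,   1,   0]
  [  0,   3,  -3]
A is 3×2 and B is 2×3, so AB is 3×3. Each entry is (row of A)·(column of B):
AB[1,1] = (-1)(-1) + (0)(0) = 1
AB[1,2] = (-1)(1) + (0)(3) = -1
AB[1,3] = (-1)(0) + (0)(-3) = 0
AB[2,1] = (-1)(-1) + (-2)(0) = 1
AB[2,2] = (-1)(1) + (-2)(3) = -7
AB[2,3] = (-1)(0) + (-2)(-3) = 6
AB[3,1] = (-3)(-1) + (-3)(0) = 3
AB[3,2] = (-3)(1) + (-3)(3) = -12
AB[3,3] = (-3)(0) + (-3)(-3) = 9

AB = 
  [  1,  -1,   0]
  [  1,  -7,   6]
  [  3, -12,   9]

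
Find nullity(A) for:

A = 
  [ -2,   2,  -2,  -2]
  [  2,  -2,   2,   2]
nullity(A) = 3

Row reduce:
R2 → R2 + (1)·R1
REF = 
  [ -2,   2,  -2,  -2]
  [  0,   0,   0,   0]
Pivot columns: 1 → 1 pivot.
rank(A) = 1, so nullity(A) = 4 - 1 = 3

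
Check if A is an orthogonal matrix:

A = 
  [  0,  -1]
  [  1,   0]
Yes

AᵀA = 
  [  1,   0]
  [  0,   1]
= I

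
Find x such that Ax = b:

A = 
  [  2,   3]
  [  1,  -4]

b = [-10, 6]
x = [-2, -2]

Row reduce the augmented matrix [A|b]:
R2 → R2 - (1/2)·R1
REF = 
  [    2,     3,   -10]
  [    0, -11/2,    11]

Back-substitution:
x₂ = 11 / (-11/2) = -2
x₁ = (-10 - (3)(-2)) / 2 = -2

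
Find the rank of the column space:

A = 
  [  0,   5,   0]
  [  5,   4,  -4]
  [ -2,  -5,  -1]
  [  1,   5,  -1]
dim(Col(A)) = 3

Row reduce:
Swap R1 ↔ R2
R3 → R3 + (2/5)·R1
R4 → R4 - (1/5)·R1
R3 → R3 + (17/25)·R2
R4 → R4 - (21/25)·R2
R4 → R4 - (1/13)·R3
REF = 
  [    5,     4,    -4]
  [    0,     5,     0]
  [    0,     0, -13/5]
  [    0,     0,     0]
Pivot columns: 1, 2, 3 → 3 pivots.
dim(Col(A)) = number of pivot columns = 3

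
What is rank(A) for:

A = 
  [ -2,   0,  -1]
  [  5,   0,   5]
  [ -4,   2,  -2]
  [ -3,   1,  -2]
Row reduce:
R2 → R2 + (5/2)·R1
R3 → R3 - (2)·R1
R4 → R4 - (3/2)·R1
Swap R2 ↔ R3
R4 → R4 - (1/2)·R2
R4 → R4 + (1/5)·R3
REF = 
  [ -2,   0,  -1]
  [  0,   2,   0]
  [  0,   0, 5/2]
  [  0,   0,   0]
Pivot columns: 1, 2, 3 → 3 pivots.

rank(A) = 3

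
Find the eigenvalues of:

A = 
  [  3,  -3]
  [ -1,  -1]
λ = 1 + √7, 1 - √7  (≈ 3.646, -1.646)

tr(A) = 2, det(A) = -6
Characteristic polynomial: λ² - tr(A)λ + det(A) = λ² - 2λ - 6
λ² - 2λ - 6 = 0  ⇒  λ = (2 ± √((-2)² - 4·(-6)))/2 = (2 ± √(28))/2
  = 1 + √7,  1 - √7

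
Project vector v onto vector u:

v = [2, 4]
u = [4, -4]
v·u = (2)(4) + (4)(-4) = -8
u·u = (4)² + (-4)² = 32
proj_u(v) = (v·u / u·u) × u = (-8/32) × u = (-1/4) × u

proj_u(v) = [-1, 1]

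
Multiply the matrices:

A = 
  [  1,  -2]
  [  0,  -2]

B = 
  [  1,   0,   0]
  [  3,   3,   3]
A is 2×2 and B is 2×3, so AB is 2×3. Each entry is (row of A)·(column of B):
AB[1,1] = (1)(1) + (-2)(3) = -5
AB[1,2] = (1)(0) + (-2)(3) = -6
AB[1,3] = (1)(0) + (-2)(3) = -6
AB[2,1] = (0)(1) + (-2)(3) = -6
AB[2,2] = (0)(0) + (-2)(3) = -6
AB[2,3] = (0)(0) + (-2)(3) = -6

AB = 
  [ -5,  -6,  -6]
  [ -6,  -6,  -6]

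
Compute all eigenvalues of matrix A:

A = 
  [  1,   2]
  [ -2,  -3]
λ = -1, -1

tr(A) = -2, det(A) = 1
Characteristic polynomial: λ² - tr(A)λ + det(A) = λ² + 2λ + 1
λ² + 2λ + 1 = (λ + 1)²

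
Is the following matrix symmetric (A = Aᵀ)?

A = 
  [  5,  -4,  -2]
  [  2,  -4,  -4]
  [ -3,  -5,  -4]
No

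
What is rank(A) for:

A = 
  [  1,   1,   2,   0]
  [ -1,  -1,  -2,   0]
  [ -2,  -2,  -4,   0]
Row reduce:
R2 → R2 + (1)·R1
R3 → R3 + (2)·R1
REF = 
  [  1,   1,   2,   0]
  [  0,   0,   0,   0]
  [  0,   0,   0,   0]
Pivot columns: 1 → 1 pivot.

rank(A) = 1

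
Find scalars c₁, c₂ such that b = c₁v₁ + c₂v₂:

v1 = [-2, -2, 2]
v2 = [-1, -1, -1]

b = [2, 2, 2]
c1 = 0, c2 = -2

b = 0·v1 + -2·v2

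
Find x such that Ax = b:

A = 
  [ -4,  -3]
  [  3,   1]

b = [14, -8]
Row reduce the augmented matrix [A|b]:
R2 → R2 + (3/4)·R1
REF = 
  [  -4,   -3,   14]
  [   0, -5/4,  5/2]

Back-substitution:
x₂ = (5/2) / (-5/4) = -2
x₁ = (14 - (-3)(-2)) / (-4) = -2

x = [-2, -2]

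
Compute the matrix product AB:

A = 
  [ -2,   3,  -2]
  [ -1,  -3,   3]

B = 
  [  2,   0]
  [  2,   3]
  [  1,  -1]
AB = 
  [  0,  11]
  [ -5, -12]

A is 2×3 and B is 3×2, so AB is 2×2. Each entry is (row of A)·(column of B):
AB[1,1] = (-2)(2) + (3)(2) + (-2)(1) = 0
AB[1,2] = (-2)(0) + (3)(3) + (-2)(-1) = 11
AB[2,1] = (-1)(2) + (-3)(2) + (3)(1) = -5
AB[2,2] = (-1)(0) + (-3)(3) + (3)(-1) = -12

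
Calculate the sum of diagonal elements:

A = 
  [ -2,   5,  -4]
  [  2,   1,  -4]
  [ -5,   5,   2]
1

tr(A) = -2 + 1 + 2 = 1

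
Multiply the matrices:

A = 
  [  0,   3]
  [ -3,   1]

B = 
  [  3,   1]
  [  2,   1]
A is 2×2 and B is 2×2, so AB is 2×2. Each entry is (row of A)·(column of B):
AB[1,1] = (0)(3) + (3)(2) = 6
AB[1,2] = (0)(1) + (3)(1) = 3
AB[2,1] = (-3)(3) + (1)(2) = -7
AB[2,2] = (-3)(1) + (1)(1) = -2

AB = 
  [  6,   3]
  [ -7,  -2]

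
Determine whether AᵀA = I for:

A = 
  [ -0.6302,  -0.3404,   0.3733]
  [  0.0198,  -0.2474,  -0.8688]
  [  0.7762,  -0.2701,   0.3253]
No

AᵀA = 
  [  1,   0,   0]
  [  0,   0.2500,   0]
  [  0,   0,   1]
≠ I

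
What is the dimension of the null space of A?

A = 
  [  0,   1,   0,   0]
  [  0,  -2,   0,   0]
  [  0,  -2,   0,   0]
nullity(A) = 3

Row reduce:
R2 → R2 + (2)·R1
R3 → R3 + (2)·R1
REF = 
  [  0,   1,   0,   0]
  [  0,   0,   0,   0]
  [  0,   0,   0,   0]
Pivot columns: 2 → 1 pivot.
rank(A) = 1, so nullity(A) = 4 - 1 = 3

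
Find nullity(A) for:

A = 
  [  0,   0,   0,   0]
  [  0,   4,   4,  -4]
nullity(A) = 3

Row reduce:
Swap R1 ↔ R2
REF = 
  [  0,   4,   4,  -4]
  [  0,   0,   0,   0]
Pivot columns: 2 → 1 pivot.
rank(A) = 1, so nullity(A) = 4 - 1 = 3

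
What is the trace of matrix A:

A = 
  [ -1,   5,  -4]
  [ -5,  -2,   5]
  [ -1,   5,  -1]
-4

tr(A) = -1 + -2 + -1 = -4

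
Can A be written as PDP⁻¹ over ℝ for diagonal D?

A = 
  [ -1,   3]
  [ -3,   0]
No

tr(A) = -1, det(A) = 9
Characteristic polynomial: λ² - tr(A)λ + det(A) = λ² + λ + 9
λ² + λ + 9 = 0  ⇒  λ = (-1 ± √((1)² - 4·(9)))/2 = (-1 ± √(-35))/2
  = (-1 + i√35)/2,  (-1 - i√35)/2
Eigenvalues: (-1 + i√35)/2, (-1 - i√35)/2  (≈ -0.5 + 2.958i, -0.5 - 2.958i)
Has complex eigenvalues (not diagonalizable over ℝ).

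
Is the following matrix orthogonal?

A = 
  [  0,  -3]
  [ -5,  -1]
No

AᵀA = 
  [ 25,   5]
  [  5,  10]
≠ I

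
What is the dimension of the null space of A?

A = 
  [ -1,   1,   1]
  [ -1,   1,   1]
nullity(A) = 2

Row reduce:
R2 → R2 - (1)·R1
REF = 
  [ -1,   1,   1]
  [  0,   0,   0]
Pivot columns: 1 → 1 pivot.
rank(A) = 1, so nullity(A) = 3 - 1 = 2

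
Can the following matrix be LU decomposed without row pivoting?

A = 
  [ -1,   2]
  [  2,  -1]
Yes.
A[1,1] = -1 ≠ 0, so Gaussian elimination proceeds without a row swap: multiplier ℓ₂₁ = (2)/(-1) = -2, and U[2,2] = -1 - (-2)(2) = 3.
L = 
  [  1,   0]
  [ -2,   1]
U = 
  [ -1,   2]
  [  0,   3]
Check row 2 of LU: [(-2)(-1), (-2)(2) + 3] = [2, -1] = row 2 of A ✓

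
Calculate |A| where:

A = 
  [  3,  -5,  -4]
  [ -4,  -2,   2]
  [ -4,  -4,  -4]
136

Cofactor expansion along row 1:
det(A) = (3)·((-2)(-4) - (2)(-4)) - (-5)·((-4)(-4) - (2)(-4)) + (-4)·((-4)(-4) - (-2)(-4))
  = (3)(16) - (-5)(24) + (-4)(8)
  = 136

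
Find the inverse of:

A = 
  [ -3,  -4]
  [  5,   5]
det(A) = (-3)(5) - (-4)(5) = 5
For a 2×2 matrix, A⁻¹ = (1/det(A)) · [[d, -b], [-c, a]]
    = (1/5) · [[5, 4], [-5, -3]]

A⁻¹ = 
  [   1,  4/5]
  [  -1, -3/5]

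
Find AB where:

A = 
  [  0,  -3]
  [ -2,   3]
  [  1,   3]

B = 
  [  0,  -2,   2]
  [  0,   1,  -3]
A is 3×2 and B is 2×3, so AB is 3×3. Each entry is (row of A)·(column of B):
AB[1,1] = (0)(0) + (-3)(0) = 0
AB[1,2] = (0)(-2) + (-3)(1) = -3
AB[1,3] = (0)(2) + (-3)(-3) = 9
AB[2,1] = (-2)(0) + (3)(0) = 0
AB[2,2] = (-2)(-2) + (3)(1) = 7
AB[2,3] = (-2)(2) + (3)(-3) = -13
AB[3,1] = (1)(0) + (3)(0) = 0
AB[3,2] = (1)(-2) + (3)(1) = 1
AB[3,3] = (1)(2) + (3)(-3) = -7

AB = 
  [  0,  -3,   9]
  [  0,   7, -13]
  [  0,   1,  -7]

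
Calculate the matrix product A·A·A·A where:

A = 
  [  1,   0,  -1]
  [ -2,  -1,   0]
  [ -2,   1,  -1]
A² = A·A:
A²[1,1] = (1)(1) + (0)(-2) + (-1)(-2) = 3
A²[1,2] = (1)(0) + (0)(-1) + (-1)(1) = -1
A²[1,3] = (1)(-1) + (0)(0) + (-1)(-1) = 0
A²[2,1] = (-2)(1) + (-1)(-2) + (0)(-2) = 0
A²[2,2] = (-2)(0) + (-1)(-1) + (0)(1) = 1
A²[2,3] = (-2)(-1) + (-1)(0) + (0)(-1) = 2
A²[3,1] = (-2)(1) + (1)(-2) + (-1)(-2) = -2
A²[3,2] = (-2)(0) + (1)(-1) + (-1)(1) = -2
A²[3,3] = (-2)(-1) + (1)(0) + (-1)(-1) = 3
A² = 
  [  3,  -1,   0]
  [  0,   1,   2]
  [ -2,  -2,   3]

A^3 = A^2·A:
A^3[1,1] = (3)(1) + (-1)(-2) + (0)(-2) = 5
A^3[1,2] = (3)(0) + (-1)(-1) + (0)(1) = 1
A^3[1,3] = (3)(-1) + (-1)(0) + (0)(-1) = -3
A^3[2,1] = (0)(1) + (1)(-2) + (2)(-2) = -6
A^3[2,2] = (0)(0) + (1)(-1) + (2)(1) = 1
A^3[2,3] = (0)(-1) + (1)(0) + (2)(-1) = -2
A^3[3,1] = (-2)(1) + (-2)(-2) + (3)(-2) = -4
A^3[3,2] = (-2)(0) + (-2)(-1) + (3)(1) = 5
A^3[3,3] = (-2)(-1) + (-2)(0) + (3)(-1) = -1
A^3 = 
  [  5,   1,  -3]
  [ -6,   1,  -2]
  [ -4,   5,  -1]

A^4 = A^3·A:
A^4[1,1] = (5)(1) + (1)(-2) + (-3)(-2) = 9
A^4[1,2] = (5)(0) + (1)(-1) + (-3)(1) = -4
A^4[1,3] = (5)(-1) + (1)(0) + (-3)(-1) = -2
A^4[2,1] = (-6)(1) + (1)(-2) + (-2)(-2) = -4
A^4[2,2] = (-6)(0) + (1)(-1) + (-2)(1) = -3
A^4[2,3] = (-6)(-1) + (1)(0) + (-2)(-1) = 8
A^4[3,1] = (-4)(1) + (5)(-2) + (-1)(-2) = -12
A^4[3,2] = (-4)(0) + (5)(-1) + (-1)(1) = -6
A^4[3,3] = (-4)(-1) + (5)(0) + (-1)(-1) = 5
A^4 = 
  [  9,  -4,  -2]
  [ -4,  -3,   8]
  [-12,  -6,   5]

Therefore
A^4 = 
  [  9,  -4,  -2]
  [ -4,  -3,   8]
  [-12,  -6,   5]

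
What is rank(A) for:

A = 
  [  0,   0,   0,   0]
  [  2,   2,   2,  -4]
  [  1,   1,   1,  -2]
rank(A) = 1

Row reduce:
Swap R1 ↔ R2
R3 → R3 - (1/2)·R1
REF = 
  [  2,   2,   2,  -4]
  [  0,   0,   0,   0]
  [  0,   0,   0,   0]
Pivot columns: 1 → 1 pivot.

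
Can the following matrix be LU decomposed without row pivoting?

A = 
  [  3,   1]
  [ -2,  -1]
Yes.
A[1,1] = 3 ≠ 0, so Gaussian elimination proceeds without a row swap: multiplier ℓ₂₁ = (-2)/(3) = -2/3, and U[2,2] = -1 - (-2/3)(1) = -1/3.
L = 
  [   1,    0]
  [-2/3,    1]
U = 
  [   3,    1]
  [   0, -1/3]
Check row 2 of LU: [(-2/3)(3), (-2/3)(1) + (-1/3)] = [-2, -1] = row 2 of A ✓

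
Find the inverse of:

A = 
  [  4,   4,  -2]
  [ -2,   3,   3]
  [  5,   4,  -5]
det(A) = (4)·((3)(-5) - (3)(4)) - (4)·((-2)(-5) - (3)(5)) + (-2)·((-2)(4) - (3)(5))
  = (4)(-27) - (4)(-5) + (-2)(-23)
  = -42
det(A) = -42 ≠ 0, so A is invertible.

Cofactors Cᵢⱼ = (-1)ⁱ⁺ʲ·Mᵢⱼ:
C = 
  [-27,   5, -23]
  [ 12, -10,   4]
  [ 18,  -8,  20]

adj(A) = Cᵀ:
adj(A) = 
  [-27,  12,  18]
  [  5, -10,  -8]
  [-23,   4,  20]

A⁻¹ = (-1/42) · adj(A):
A⁻¹ = 
  [  9/14,   -2/7,   -3/7]
  [ -5/42,   5/21,   4/21]
  [ 23/42,  -2/21, -10/21]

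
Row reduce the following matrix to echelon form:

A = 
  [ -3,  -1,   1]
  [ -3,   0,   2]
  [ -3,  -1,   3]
Row operations:
R2 → R2 - (1)·R1
R3 → R3 - (1)·R1

Resulting echelon form:
REF = 
  [ -3,  -1,   1]
  [  0,   1,   1]
  [  0,   0,   2]

Rank = 3 (number of non-zero pivot rows).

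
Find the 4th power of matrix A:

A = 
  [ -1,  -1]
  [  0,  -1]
A^4 = 
  [  1,   4]
  [  0,   1]

A² = A·A:
A²[1,1] = (-1)(-1) + (-1)(0) = 1
A²[1,2] = (-1)(-1) + (-1)(-1) = 2
A²[2,1] = (0)(-1) + (-1)(0) = 0
A²[2,2] = (0)(-1) + (-1)(-1) = 1
A² = 
  [  1,   2]
  [  0,   1]

A^3 = A^2·A:
A^3[1,1] = (1)(-1) + (2)(0) = -1
A^3[1,2] = (1)(-1) + (2)(-1) = -3
A^3[2,1] = (0)(-1) + (1)(0) = 0
A^3[2,2] = (0)(-1) + (1)(-1) = -1
A^3 = 
  [ -1,  -3]
  [  0,  -1]

A^4 = A^3·A:
A^4[1,1] = (-1)(-1) + (-3)(0) = 1
A^4[1,2] = (-1)(-1) + (-3)(-1) = 4
A^4[2,1] = (0)(-1) + (-1)(0) = 0
A^4[2,2] = (0)(-1) + (-1)(-1) = 1
A^4 = 
  [  1,   4]
  [  0,   1]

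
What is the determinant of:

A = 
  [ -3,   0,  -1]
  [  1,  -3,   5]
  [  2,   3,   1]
45

Cofactor expansion along row 1:
det(A) = (-3)·((-3)(1) - (5)(3)) - (0)·((1)(1) - (5)(2)) + (-1)·((1)(3) - (-3)(2))
  = (-3)(-18) - (0)(-9) + (-1)(9)
  = 45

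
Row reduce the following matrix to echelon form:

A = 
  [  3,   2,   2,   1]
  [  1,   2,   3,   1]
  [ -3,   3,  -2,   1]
Row operations:
R2 → R2 - (1/3)·R1
R3 → R3 + (1)·R1
R3 → R3 - (15/4)·R2

Resulting echelon form:
REF = 
  [    3,     2,     2,     1]
  [    0,   4/3,   7/3,   2/3]
  [    0,     0, -35/4,  -1/2]

Rank = 3 (number of non-zero pivot rows).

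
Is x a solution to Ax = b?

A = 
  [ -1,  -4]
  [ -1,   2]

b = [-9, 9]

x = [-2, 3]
No

Ax = [-10, 8] ≠ b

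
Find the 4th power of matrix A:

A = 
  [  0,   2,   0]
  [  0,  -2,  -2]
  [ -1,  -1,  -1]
A² = A·A:
A²[1,1] = (0)(0) + (2)(0) + (0)(-1) = 0
A²[1,2] = (0)(2) + (2)(-2) + (0)(-1) = -4
A²[1,3] = (0)(0) + (2)(-2) + (0)(-1) = -4
A²[2,1] = (0)(0) + (-2)(0) + (-2)(-1) = 2
A²[2,2] = (0)(2) + (-2)(-2) + (-2)(-1) = 6
A²[2,3] = (0)(0) + (-2)(-2) + (-2)(-1) = 6
A²[3,1] = (-1)(0) + (-1)(0) + (-1)(-1) = 1
A²[3,2] = (-1)(2) + (-1)(-2) + (-1)(-1) = 1
A²[3,3] = (-1)(0) + (-1)(-2) + (-1)(-1) = 3
A² = 
  [  0,  -4,  -4]
  [  2,   6,   6]
  [  1,   1,   3]

A^3 = A^2·A:
A^3[1,1] = (0)(0) + (-4)(0) + (-4)(-1) = 4
A^3[1,2] = (0)(2) + (-4)(-2) + (-4)(-1) = 12
A^3[1,3] = (0)(0) + (-4)(-2) + (-4)(-1) = 12
A^3[2,1] = (2)(0) + (6)(0) + (6)(-1) = -6
A^3[2,2] = (2)(2) + (6)(-2) + (6)(-1) = -14
A^3[2,3] = (2)(0) + (6)(-2) + (6)(-1) = -18
A^3[3,1] = (1)(0) + (1)(0) + (3)(-1) = -3
A^3[3,2] = (1)(2) + (1)(-2) + (3)(-1) = -3
A^3[3,3] = (1)(0) + (1)(-2) + (3)(-1) = -5
A^3 = 
  [  4,  12,  12]
  [ -6, -14, -18]
  [ -3,  -3,  -5]

A^4 = A^3·A:
A^4[1,1] = (4)(0) + (12)(0) + (12)(-1) = -12
A^4[1,2] = (4)(2) + (12)(-2) + (12)(-1) = -28
A^4[1,3] = (4)(0) + (12)(-2) + (12)(-1) = -36
A^4[2,1] = (-6)(0) + (-14)(0) + (-18)(-1) = 18
A^4[2,2] = (-6)(2) + (-14)(-2) + (-18)(-1) = 34
A^4[2,3] = (-6)(0) + (-14)(-2) + (-18)(-1) = 46
A^4[3,1] = (-3)(0) + (-3)(0) + (-5)(-1) = 5
A^4[3,2] = (-3)(2) + (-3)(-2) + (-5)(-1) = 5
A^4[3,3] = (-3)(0) + (-3)(-2) + (-5)(-1) = 11
A^4 = 
  [-12, -28, -36]
  [ 18,  34,  46]
  [  5,   5,  11]

Therefore
A^4 = 
  [-12, -28, -36]
  [ 18,  34,  46]
  [  5,   5,  11]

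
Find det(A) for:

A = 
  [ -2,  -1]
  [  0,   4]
-8

For a 2×2 matrix, det = ad - bc = (-2)(4) - (-1)(0) = -8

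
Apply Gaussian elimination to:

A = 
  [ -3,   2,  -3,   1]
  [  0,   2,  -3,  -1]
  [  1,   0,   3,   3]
Row operations:
R3 → R3 + (1/3)·R1
R3 → R3 - (1/3)·R2

Resulting echelon form:
REF = 
  [  -3,    2,   -3,    1]
  [   0,    2,   -3,   -1]
  [   0,    0,    3, 11/3]

Rank = 3 (number of non-zero pivot rows).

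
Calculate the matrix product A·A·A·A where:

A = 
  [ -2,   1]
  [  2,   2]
A² = A·A:
A²[1,1] = (-2)(-2) + (1)(2) = 6
A²[1,2] = (-2)(1) + (1)(2) = 0
A²[2,1] = (2)(-2) + (2)(2) = 0
A²[2,2] = (2)(1) + (2)(2) = 6
A² = 
  [  6,   0]
  [  0,   6]

A^3 = A^2·A:
A^3[1,1] = (6)(-2) + (0)(2) = -12
A^3[1,2] = (6)(1) + (0)(2) = 6
A^3[2,1] = (0)(-2) + (6)(2) = 12
A^3[2,2] = (0)(1) + (6)(2) = 12
A^3 = 
  [-12,   6]
  [ 12,  12]

A^4 = A^3·A:
A^4[1,1] = (-12)(-2) + (6)(2) = 36
A^4[1,2] = (-12)(1) + (6)(2) = 0
A^4[2,1] = (12)(-2) + (12)(2) = 0
A^4[2,2] = (12)(1) + (12)(2) = 36
A^4 = 
  [ 36,   0]
  [  0,  36]

Therefore
A^4 = 
  [ 36,   0]
  [  0,  36]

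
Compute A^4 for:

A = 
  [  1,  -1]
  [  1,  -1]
A² = A·A:
A²[1,1] = (1)(1) + (-1)(1) = 0
A²[1,2] = (1)(-1) + (-1)(-1) = 0
A²[2,1] = (1)(1) + (-1)(1) = 0
A²[2,2] = (1)(-1) + (-1)(-1) = 0
A² = 
  [  0,   0]
  [  0,   0]

A^3 = A^2·A:
A^3[1,1] = (0)(1) + (0)(1) = 0
A^3[1,2] = (0)(-1) + (0)(-1) = 0
A^3[2,1] = (0)(1) + (0)(1) = 0
A^3[2,2] = (0)(-1) + (0)(-1) = 0
A^3 = 
  [  0,   0]
  [  0,   0]

A^4 = A^3·A:
A^4[1,1] = (0)(1) + (0)(1) = 0
A^4[1,2] = (0)(-1) + (0)(-1) = 0
A^4[2,1] = (0)(1) + (0)(1) = 0
A^4[2,2] = (0)(-1) + (0)(-1) = 0
A^4 = 
  [  0,   0]
  [  0,   0]

Therefore
A^4 = 
  [  0,   0]
  [  0,   0]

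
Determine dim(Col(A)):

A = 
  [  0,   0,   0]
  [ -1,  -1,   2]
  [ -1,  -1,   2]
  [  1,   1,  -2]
Row reduce:
Swap R1 ↔ R2
R3 → R3 - (1)·R1
R4 → R4 + (1)·R1
REF = 
  [ -1,  -1,   2]
  [  0,   0,   0]
  [  0,   0,   0]
  [  0,   0,   0]
Pivot columns: 1 → 1 pivot.
dim(Col(A)) = number of pivot columns = 1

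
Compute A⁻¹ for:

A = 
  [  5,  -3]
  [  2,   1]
det(A) = (5)(1) - (-3)(2) = 11
For a 2×2 matrix, A⁻¹ = (1/det(A)) · [[d, -b], [-c, a]]
    = (1/11) · [[1, 3], [-2, 5]]

A⁻¹ = 
  [ 1/11,  3/11]
  [-2/11,  5/11]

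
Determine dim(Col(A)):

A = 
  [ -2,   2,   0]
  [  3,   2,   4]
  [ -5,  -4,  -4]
Row reduce:
R2 → R2 + (3/2)·R1
R3 → R3 - (5/2)·R1
R3 → R3 + (9/5)·R2
REF = 
  [  -2,    2,    0]
  [   0,    5,    4]
  [   0,    0, 16/5]
Pivot columns: 1, 2, 3 → 3 pivots.
dim(Col(A)) = number of pivot columns = 3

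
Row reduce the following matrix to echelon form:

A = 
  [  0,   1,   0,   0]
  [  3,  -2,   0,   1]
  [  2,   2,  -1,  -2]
Row operations:
Swap R1 ↔ R2
R3 → R3 - (2/3)·R1
R3 → R3 - (10/3)·R2

Resulting echelon form:
REF = 
  [   3,   -2,    0,    1]
  [   0,    1,    0,    0]
  [   0,    0,   -1, -8/3]

Rank = 3 (number of non-zero pivot rows).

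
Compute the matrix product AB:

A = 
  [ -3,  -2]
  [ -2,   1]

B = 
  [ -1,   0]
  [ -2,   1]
A is 2×2 and B is 2×2, so AB is 2×2. Each entry is (row of A)·(column of B):
AB[1,1] = (-3)(-1) + (-2)(-2) = 7
AB[1,2] = (-3)(0) + (-2)(1) = -2
AB[2,1] = (-2)(-1) + (1)(-2) = 0
AB[2,2] = (-2)(0) + (1)(1) = 1

AB = 
  [  7,  -2]
  [  0,   1]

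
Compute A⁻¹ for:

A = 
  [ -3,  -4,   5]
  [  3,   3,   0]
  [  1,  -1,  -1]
det(A) = (-3)·((3)(-1) - (0)(-1)) - (-4)·((3)(-1) - (0)(1)) + (5)·((3)(-1) - (3)(1))
  = (-3)(-3) - (-4)(-3) + (5)(-6)
  = -33
det(A) = -33 ≠ 0, so A is invertible.

Cofactors Cᵢⱼ = (-1)ⁱ⁺ʲ·Mᵢⱼ:
C = 
  [ -3,   3,  -6]
  [ -9,  -2,  -7]
  [-15,  15,   3]

adj(A) = Cᵀ:
adj(A) = 
  [ -3,  -9, -15]
  [  3,  -2,  15]
  [ -6,  -7,   3]

A⁻¹ = (-1/33) · adj(A):
A⁻¹ = 
  [ 1/11,  3/11,  5/11]
  [-1/11,  2/33, -5/11]
  [ 2/11,  7/33, -1/11]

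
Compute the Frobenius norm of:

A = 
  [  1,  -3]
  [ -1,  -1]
||A||_F = 3.464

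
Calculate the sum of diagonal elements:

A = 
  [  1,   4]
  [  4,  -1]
0

tr(A) = 1 + -1 = 0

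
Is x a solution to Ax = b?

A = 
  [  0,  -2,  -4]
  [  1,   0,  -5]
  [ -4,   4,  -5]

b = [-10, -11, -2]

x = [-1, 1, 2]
Yes

Ax = [-10, -11, -2] = b ✓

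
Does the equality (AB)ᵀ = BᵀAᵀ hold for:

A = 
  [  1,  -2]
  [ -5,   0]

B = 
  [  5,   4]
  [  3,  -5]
Yes

(AB)ᵀ = 
  [ -1, -25]
  [ 14, -20]

BᵀAᵀ = 
  [ -1, -25]
  [ 14, -20]

Both sides are equal — this is the standard identity (AB)ᵀ = BᵀAᵀ, which holds for all A, B.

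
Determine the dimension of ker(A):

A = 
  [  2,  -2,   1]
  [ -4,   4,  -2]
nullity(A) = 2

Row reduce:
R2 → R2 + (2)·R1
REF = 
  [  2,  -2,   1]
  [  0,   0,   0]
Pivot columns: 1 → 1 pivot.
rank(A) = 1, so nullity(A) = 3 - 1 = 2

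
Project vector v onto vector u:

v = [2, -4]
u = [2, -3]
v·u = (2)(2) + (-4)(-3) = 16
u·u = (2)² + (-3)² = 13
proj_u(v) = (v·u / u·u) × u = (16/13) × u

proj_u(v) = [32/13, -48/13]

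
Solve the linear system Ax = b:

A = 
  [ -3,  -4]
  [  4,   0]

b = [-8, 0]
Row reduce the augmented matrix [A|b]:
R2 → R2 + (4/3)·R1
REF = 
  [   -3,    -4,    -8]
  [    0, -16/3, -32/3]

Back-substitution:
x₂ = (-32/3) / (-16/3) = 2
x₁ = (-8 - (-4)(2)) / (-3) = 0

x = [0, 2]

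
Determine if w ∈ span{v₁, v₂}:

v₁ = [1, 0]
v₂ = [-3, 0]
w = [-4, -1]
No

Form the augmented matrix and row-reduce:
[v₁|v₂|w] = 
  [  1,  -3,  -4]
  [  0,   0,  -1]
(already in echelon form — no row operations needed)

Row 2 reads [0 0 | -1], i.e. 0 = -1, so the system is inconsistent and w ∉ span{v₁, v₂}.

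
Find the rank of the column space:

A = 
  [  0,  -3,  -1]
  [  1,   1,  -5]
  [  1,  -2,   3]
Row reduce:
Swap R1 ↔ R2
R3 → R3 - (1)·R1
R3 → R3 - (1)·R2
REF = 
  [  1,   1,  -5]
  [  0,  -3,  -1]
  [  0,   0,   9]
Pivot columns: 1, 2, 3 → 3 pivots.
dim(Col(A)) = number of pivot columns = 3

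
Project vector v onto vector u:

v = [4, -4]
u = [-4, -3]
proj_u(v) = [16/25, 12/25]

v·u = (4)(-4) + (-4)(-3) = -4
u·u = (-4)² + (-3)² = 25
proj_u(v) = (v·u / u·u) × u = (-4/25) × u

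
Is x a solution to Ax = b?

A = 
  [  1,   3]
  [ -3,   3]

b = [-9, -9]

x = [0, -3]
Yes

Ax = [-9, -9] = b ✓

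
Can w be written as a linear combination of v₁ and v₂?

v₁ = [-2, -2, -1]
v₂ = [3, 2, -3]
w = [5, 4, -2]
Yes

Form the augmented matrix and row-reduce:
[v₁|v₂|w] = 
  [ -2,   3,   5]
  [ -2,   2,   4]
  [ -1,  -3,  -2]
R2 → R2 - (1)·R1
R3 → R3 - (1/2)·R1
R3 → R3 - (9/2)·R2
REF = 
  [ -2,   3,   5]
  [  0,  -1,  -1]
  [  0,   0,   0]

No row of the form [0 0 | nonzero], so the system is consistent. Back-substitution gives c₁ = -1, c₂ = 1: w = (-1)·v₁ + (1)·v₂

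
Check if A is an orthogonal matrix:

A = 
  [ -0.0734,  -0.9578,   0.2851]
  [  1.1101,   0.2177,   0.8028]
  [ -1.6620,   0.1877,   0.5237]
No

AᵀA = 
  [  4,   0,  -0.0001]
  [  0,   1,   0]
  [ -0.0001,   0,   1]
≠ I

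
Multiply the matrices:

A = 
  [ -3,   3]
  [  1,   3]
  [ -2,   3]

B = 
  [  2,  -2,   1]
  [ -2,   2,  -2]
A is 3×2 and B is 2×3, so AB is 3×3. Each entry is (row of A)·(column of B):
AB[1,1] = (-3)(2) + (3)(-2) = -12
AB[1,2] = (-3)(-2) + (3)(2) = 12
AB[1,3] = (-3)(1) + (3)(-2) = -9
AB[2,1] = (1)(2) + (3)(-2) = -4
AB[2,2] = (1)(-2) + (3)(2) = 4
AB[2,3] = (1)(1) + (3)(-2) = -5
AB[3,1] = (-2)(2) + (3)(-2) = -10
AB[3,2] = (-2)(-2) + (3)(2) = 10
AB[3,3] = (-2)(1) + (3)(-2) = -8

AB = 
  [-12,  12,  -9]
  [ -4,   4,  -5]
  [-10,  10,  -8]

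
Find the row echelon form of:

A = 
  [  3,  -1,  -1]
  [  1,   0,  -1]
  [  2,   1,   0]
Row operations:
R2 → R2 - (1/3)·R1
R3 → R3 - (2/3)·R1
R3 → R3 - (5)·R2

Resulting echelon form:
REF = 
  [   3,   -1,   -1]
  [   0,  1/3, -2/3]
  [   0,    0,    4]

Rank = 3 (number of non-zero pivot rows).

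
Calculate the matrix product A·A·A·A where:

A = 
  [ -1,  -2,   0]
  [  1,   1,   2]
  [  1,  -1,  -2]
A² = A·A:
A²[1,1] = (-1)(-1) + (-2)(1) + (0)(1) = -1
A²[1,2] = (-1)(-2) + (-2)(1) + (0)(-1) = 0
A²[1,3] = (-1)(0) + (-2)(2) + (0)(-2) = -4
A²[2,1] = (1)(-1) + (1)(1) + (2)(1) = 2
A²[2,2] = (1)(-2) + (1)(1) + (2)(-1) = -3
A²[2,3] = (1)(0) + (1)(2) + (2)(-2) = -2
A²[3,1] = (1)(-1) + (-1)(1) + (-2)(1) = -4
A²[3,2] = (1)(-2) + (-1)(1) + (-2)(-1) = -1
A²[3,3] = (1)(0) + (-1)(2) + (-2)(-2) = 2
A² = 
  [ -1,   0,  -4]
  [  2,  -3,  -2]
  [ -4,  -1,   2]

A^3 = A^2·A:
A^3[1,1] = (-1)(-1) + (0)(1) + (-4)(1) = -3
A^3[1,2] = (-1)(-2) + (0)(1) + (-4)(-1) = 6
A^3[1,3] = (-1)(0) + (0)(2) + (-4)(-2) = 8
A^3[2,1] = (2)(-1) + (-3)(1) + (-2)(1) = -7
A^3[2,2] = (2)(-2) + (-3)(1) + (-2)(-1) = -5
A^3[2,3] = (2)(0) + (-3)(2) + (-2)(-2) = -2
A^3[3,1] = (-4)(-1) + (-1)(1) + (2)(1) = 5
A^3[3,2] = (-4)(-2) + (-1)(1) + (2)(-1) = 5
A^3[3,3] = (-4)(0) + (-1)(2) + (2)(-2) = -6
A^3 = 
  [ -3,   6,   8]
  [ -7,  -5,  -2]
  [  5,   5,  -6]

A^4 = A^3·A:
A^4[1,1] = (-3)(-1) + (6)(1) + (8)(1) = 17
A^4[1,2] = (-3)(-2) + (6)(1) + (8)(-1) = 4
A^4[1,3] = (-3)(0) + (6)(2) + (8)(-2) = -4
A^4[2,1] = (-7)(-1) + (-5)(1) + (-2)(1) = 0
A^4[2,2] = (-7)(-2) + (-5)(1) + (-2)(-1) = 11
A^4[2,3] = (-7)(0) + (-5)(2) + (-2)(-2) = -6
A^4[3,1] = (5)(-1) + (5)(1) + (-6)(1) = -6
A^4[3,2] = (5)(-2) + (5)(1) + (-6)(-1) = 1
A^4[3,3] = (5)(0) + (5)(2) + (-6)(-2) = 22
A^4 = 
  [ 17,   4,  -4]
  [  0,  11,  -6]
  [ -6,   1,  22]

Therefore
A^4 = 
  [ 17,   4,  -4]
  [  0,  11,  -6]
  [ -6,   1,  22]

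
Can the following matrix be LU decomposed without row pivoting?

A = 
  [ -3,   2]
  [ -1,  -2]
Yes.
A[1,1] = -3 ≠ 0, so Gaussian elimination proceeds without a row swap: multiplier ℓ₂₁ = (-1)/(-3) = 1/3, and U[2,2] = -2 - (1/3)(2) = -8/3.
L = 
  [  1,   0]
  [1/3,   1]
U = 
  [  -3,    2]
  [   0, -8/3]
Check row 2 of LU: [(1/3)(-3), (1/3)(2) + (-8/3)] = [-1, -2] = row 2 of A ✓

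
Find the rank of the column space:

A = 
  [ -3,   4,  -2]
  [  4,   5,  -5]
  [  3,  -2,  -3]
Row reduce:
R2 → R2 + (4/3)·R1
R3 → R3 + (1)·R1
R3 → R3 - (6/31)·R2
REF = 
  [     -3,       4,      -2]
  [      0,    31/3,   -23/3]
  [      0,       0, -109/31]
Pivot columns: 1, 2, 3 → 3 pivots.
dim(Col(A)) = number of pivot columns = 3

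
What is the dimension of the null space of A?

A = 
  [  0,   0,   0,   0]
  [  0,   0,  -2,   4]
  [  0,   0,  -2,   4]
nullity(A) = 3

Row reduce:
Swap R1 ↔ R2
R3 → R3 - (1)·R1
REF = 
  [  0,   0,  -2,   4]
  [  0,   0,   0,   0]
  [  0,   0,   0,   0]
Pivot columns: 3 → 1 pivot.
rank(A) = 1, so nullity(A) = 4 - 1 = 3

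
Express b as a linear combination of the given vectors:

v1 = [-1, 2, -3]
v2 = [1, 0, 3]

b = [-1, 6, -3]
c1 = 3, c2 = 2

b = 3·v1 + 2·v2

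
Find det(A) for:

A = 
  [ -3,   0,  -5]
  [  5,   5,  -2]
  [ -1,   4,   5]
Cofactor expansion along row 1:
det(A) = (-3)·((5)(5) - (-2)(4)) - (0)·((5)(5) - (-2)(-1)) + (-5)·((5)(4) - (5)(-1))
  = (-3)(33) - (0)(23) + (-5)(25)
  = -224

det(A) = -224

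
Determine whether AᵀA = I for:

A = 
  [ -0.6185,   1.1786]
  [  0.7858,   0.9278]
No

AᵀA = 
  [  1,   0.0001]
  [  0.0001,   2.2499]
≠ I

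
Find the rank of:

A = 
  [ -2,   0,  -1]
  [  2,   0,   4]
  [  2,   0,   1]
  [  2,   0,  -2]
Row reduce:
R2 → R2 + (1)·R1
R3 → R3 + (1)·R1
R4 → R4 + (1)·R1
R4 → R4 + (1)·R2
REF = 
  [ -2,   0,  -1]
  [  0,   0,   3]
  [  0,   0,   0]
  [  0,   0,   0]
Pivot columns: 1, 3 → 2 pivots.

rank(A) = 2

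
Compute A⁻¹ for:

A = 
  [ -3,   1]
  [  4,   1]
det(A) = (-3)(1) - (1)(4) = -7
For a 2×2 matrix, A⁻¹ = (1/det(A)) · [[d, -b], [-c, a]]
    = (-1/7) · [[1, -1], [-4, -3]]

A⁻¹ = 
  [-1/7,  1/7]
  [ 4/7,  3/7]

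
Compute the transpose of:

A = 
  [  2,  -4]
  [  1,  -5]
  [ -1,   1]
Aᵀ = 
  [  2,   1,  -1]
  [ -4,  -5,   1]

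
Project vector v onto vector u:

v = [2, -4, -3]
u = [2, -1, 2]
proj_u(v) = [4/9, -2/9, 4/9]

v·u = (2)(2) + (-4)(-1) + (-3)(2) = 2
u·u = (2)² + (-1)² + (2)² = 9
proj_u(v) = (v·u / u·u) × u = (2/9) × u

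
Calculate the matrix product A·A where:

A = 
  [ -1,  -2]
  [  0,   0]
A² = A·A:
A²[1,1] = (-1)(-1) + (-2)(0) = 1
A²[1,2] = (-1)(-2) + (-2)(0) = 2
A²[2,1] = (0)(-1) + (0)(0) = 0
A²[2,2] = (0)(-2) + (0)(0) = 0
A² = 
  [  1,   2]
  [  0,   0]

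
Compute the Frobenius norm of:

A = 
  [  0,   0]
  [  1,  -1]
||A||_F = 1.414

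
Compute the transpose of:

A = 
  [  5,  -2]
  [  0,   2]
Aᵀ = 
  [  5,   0]
  [ -2,   2]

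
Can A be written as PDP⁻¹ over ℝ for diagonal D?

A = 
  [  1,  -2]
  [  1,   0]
No

tr(A) = 1, det(A) = 2
Characteristic polynomial: λ² - tr(A)λ + det(A) = λ² - λ + 2
λ² - λ + 2 = 0  ⇒  λ = (1 ± √((-1)² - 4·(2)))/2 = (1 ± √(-7))/2
  = (1 + i√7)/2,  (1 - i√7)/2
Eigenvalues: (1 + i√7)/2, (1 - i√7)/2  (≈ 0.5 + 1.323i, 0.5 - 1.323i)
Has complex eigenvalues (not diagonalizable over ℝ).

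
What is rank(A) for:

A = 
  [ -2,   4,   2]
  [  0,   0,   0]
Row reduce:
(no row operations needed)
REF = 
  [ -2,   4,   2]
  [  0,   0,   0]
Pivot columns: 1 → 1 pivot.

rank(A) = 1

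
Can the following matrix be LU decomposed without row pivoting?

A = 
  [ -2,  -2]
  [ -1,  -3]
Yes.
A[1,1] = -2 ≠ 0, so Gaussian elimination proceeds without a row swap: multiplier ℓ₂₁ = (-1)/(-2) = 1/2, and U[2,2] = -3 - (1/2)(-2) = -2.
L = 
  [  1,   0]
  [1/2,   1]
U = 
  [ -2,  -2]
  [  0,  -2]
Check row 2 of LU: [(1/2)(-2), (1/2)(-2) + (-2)] = [-1, -3] = row 2 of A ✓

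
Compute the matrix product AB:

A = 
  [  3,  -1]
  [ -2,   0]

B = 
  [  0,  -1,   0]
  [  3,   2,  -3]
AB = 
  [ -3,  -5,   3]
  [  0,   2,   0]

A is 2×2 and B is 2×3, so AB is 2×3. Each entry is (row of A)·(column of B):
AB[1,1] = (3)(0) + (-1)(3) = -3
AB[1,2] = (3)(-1) + (-1)(2) = -5
AB[1,3] = (3)(0) + (-1)(-3) = 3
AB[2,1] = (-2)(0) + (0)(3) = 0
AB[2,2] = (-2)(-1) + (0)(2) = 2
AB[2,3] = (-2)(0) + (0)(-3) = 0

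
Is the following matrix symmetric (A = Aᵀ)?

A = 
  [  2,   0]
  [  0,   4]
Yes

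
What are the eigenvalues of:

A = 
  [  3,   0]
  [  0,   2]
tr(A) = 5, det(A) = 6
Characteristic polynomial: λ² - tr(A)λ + det(A) = λ² - 5λ + 6
λ² - 5λ + 6 = (λ - 2)(λ - 3)

λ = 3, 2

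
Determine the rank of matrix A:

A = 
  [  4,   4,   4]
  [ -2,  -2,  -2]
Row reduce:
R2 → R2 + (1/2)·R1
REF = 
  [  4,   4,   4]
  [  0,   0,   0]
Pivot columns: 1 → 1 pivot.

rank(A) = 1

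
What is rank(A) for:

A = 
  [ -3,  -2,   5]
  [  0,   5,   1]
rank(A) = 2

Row reduce:
(no row operations needed)
REF = 
  [ -3,  -2,   5]
  [  0,   5,   1]
Pivot columns: 1, 2 → 2 pivots.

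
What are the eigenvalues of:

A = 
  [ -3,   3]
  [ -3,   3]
tr(A) = 0, det(A) = 0
Characteristic polynomial: λ² - tr(A)λ + det(A) = λ²
λ² = λ²

λ = 0, 0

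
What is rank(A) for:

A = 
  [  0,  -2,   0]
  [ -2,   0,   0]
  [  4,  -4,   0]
Row reduce:
Swap R1 ↔ R2
R3 → R3 + (2)·R1
R3 → R3 - (2)·R2
REF = 
  [ -2,   0,   0]
  [  0,  -2,   0]
  [  0,   0,   0]
Pivot columns: 1, 2 → 2 pivots.

rank(A) = 2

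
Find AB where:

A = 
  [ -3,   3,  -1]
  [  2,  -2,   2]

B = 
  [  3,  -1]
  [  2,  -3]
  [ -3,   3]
A is 2×3 and B is 3×2, so AB is 2×2. Each entry is (row of A)·(column of B):
AB[1,1] = (-3)(3) + (3)(2) + (-1)(-3) = 0
AB[1,2] = (-3)(-1) + (3)(-3) + (-1)(3) = -9
AB[2,1] = (2)(3) + (-2)(2) + (2)(-3) = -4
AB[2,2] = (2)(-1) + (-2)(-3) + (2)(3) = 10

AB = 
  [  0,  -9]
  [ -4,  10]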